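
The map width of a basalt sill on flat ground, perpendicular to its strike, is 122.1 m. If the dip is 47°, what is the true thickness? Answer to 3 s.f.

True thickness t = w · sin(dip) = 122.1 × sin 47°
t = 122.1 × 0.7314 = 89.298 m

89.3 m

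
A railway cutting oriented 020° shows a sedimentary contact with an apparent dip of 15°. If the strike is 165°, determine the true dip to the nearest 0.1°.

The section is 35° from the strike.
tan δ = tan α / sin β = tan 15° / sin 35° = 0.2679 / 0.5736 = 0.4672
δ = arctan(0.4672) = 25.04°

25.0°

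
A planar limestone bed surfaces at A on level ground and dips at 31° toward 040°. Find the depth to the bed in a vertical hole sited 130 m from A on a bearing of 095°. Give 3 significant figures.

44.8 m

The hole lies 55° from the dip direction, so the down-dip offset is 130 × cos 55° = 74.56 m.
Depth = down-dip offset × tan(dip) = 74.56 × tan 31° = 74.56 × 0.6009
Depth = 44.80 m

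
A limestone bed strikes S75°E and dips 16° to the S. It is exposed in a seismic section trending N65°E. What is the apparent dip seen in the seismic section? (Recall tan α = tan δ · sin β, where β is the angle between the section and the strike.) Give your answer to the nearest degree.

The section lies 40° from the strike.
tan(apparent dip) = tan 16° · sin 40° = 0.1843
α = arctan(0.1843) = 10.44°

10°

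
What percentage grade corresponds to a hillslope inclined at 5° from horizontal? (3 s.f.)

8.75%

grade % = 100 × tan 5° = 100 × 0.0875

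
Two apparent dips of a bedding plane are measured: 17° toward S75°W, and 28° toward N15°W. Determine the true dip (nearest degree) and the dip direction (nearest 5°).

Each apparent-dip line lies in the plane. As unit vectors (x east, y north, z up), v₁ plunges 17°→S75°W and v₂ plunges 28°→N15°W.
n = v₁ × v₂ = (-0.366, 0.367, 0.844) (taken with n_z > 0).
True dip = arccos(n_z / |n|) = arccos(0.8524) = 31.5°.
The horizontal component of n points toward azimuth atan2(n_x, n_y) = 315°, the dip direction.

true dip 32°, dip direction 315°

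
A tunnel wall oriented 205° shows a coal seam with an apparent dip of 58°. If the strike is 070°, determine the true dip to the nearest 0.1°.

66.2°

β = acute angle between strike 070° and section 205° = 45°.
tan δ = tan α / sin β = tan 58° / sin 45° = 1.6003 / 0.7071 = 2.2632
δ = arctan(2.2632) = 66.16°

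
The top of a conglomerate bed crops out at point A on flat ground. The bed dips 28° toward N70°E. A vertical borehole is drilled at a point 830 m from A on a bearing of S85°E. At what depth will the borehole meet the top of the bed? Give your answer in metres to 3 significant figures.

400 m

The hole lies 25° from the dip direction, so the down-dip offset is 830 × cos 25° = 752.24 m.
Depth = down-dip offset × tan(dip) = 752.24 × tan 28° = 752.24 × 0.5317
Depth = 399.97 m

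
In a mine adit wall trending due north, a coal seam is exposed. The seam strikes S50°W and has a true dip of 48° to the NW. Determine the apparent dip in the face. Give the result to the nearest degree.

40°

The section lies 50° from the strike.
tan(apparent dip) = tan 48° · sin 50° = 0.8508
α = arctan(0.8508) = 40.39°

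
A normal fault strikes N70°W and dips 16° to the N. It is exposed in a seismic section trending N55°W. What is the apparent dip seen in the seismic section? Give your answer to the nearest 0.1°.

The section lies 15° from the strike.
tan(apparent dip) = tan 16° · sin 15° = 0.0742
apparent dip = arctan 0.0742 = 4.24°

4.2°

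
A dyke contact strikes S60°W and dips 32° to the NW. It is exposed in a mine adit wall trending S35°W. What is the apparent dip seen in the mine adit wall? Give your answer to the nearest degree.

The section lies 25° from the strike.
tan(apparent dip) = tan 32° · sin 25° = 0.2641
apparent dip = arctan 0.2641 = 14.79°

15°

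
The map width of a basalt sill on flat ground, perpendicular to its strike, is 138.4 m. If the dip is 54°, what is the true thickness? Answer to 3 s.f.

True thickness t = w · sin(dip) = 138.4 × sin 54°
t = 138.4 × 0.8090 = 111.968 m

112 m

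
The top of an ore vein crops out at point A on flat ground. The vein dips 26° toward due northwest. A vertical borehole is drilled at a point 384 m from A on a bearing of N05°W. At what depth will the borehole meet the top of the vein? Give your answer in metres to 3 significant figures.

143 m

The hole lies 40° from the dip direction, so the down-dip offset is 384 × cos 40° = 294.16 m.
Depth = down-dip offset × tan(dip) = 294.16 × tan 26° = 294.16 × 0.4877
Depth = 143.47 m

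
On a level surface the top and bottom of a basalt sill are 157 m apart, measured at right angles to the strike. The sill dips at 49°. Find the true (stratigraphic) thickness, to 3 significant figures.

True thickness t = w · sin(dip) = 157 × sin 49°
t = 157 × 0.7547 = 118.489 m

118 m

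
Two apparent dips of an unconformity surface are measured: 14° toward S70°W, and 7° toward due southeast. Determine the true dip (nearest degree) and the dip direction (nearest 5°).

Each apparent-dip line lies in the plane. As unit vectors (x east, y north, z up), v₁ plunges 14°→S70°W and v₂ plunges 7°→due southeast.
The plane normal is n = v₁ × v₂ ∝ (-0.129, -0.281, 0.873).
tan δ = √(n_x²+n_y²)/n_z = 0.309/0.873, so δ = 19.5°.
The horizontal component of n points toward azimuth atan2(n_x, n_y) = 205°, the dip direction.

true dip 20°, dip direction 205°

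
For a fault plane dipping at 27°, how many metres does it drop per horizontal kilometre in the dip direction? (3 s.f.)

drop per km = 1000 × tan 27° = 1000 × 0.5095

510 m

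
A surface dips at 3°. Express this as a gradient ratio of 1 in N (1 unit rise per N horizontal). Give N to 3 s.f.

1 : N means tan θ = 1/N, so N = 1/tan 3° = 1/0.0524

1 in 19.1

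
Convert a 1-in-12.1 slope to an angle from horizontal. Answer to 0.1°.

tan θ = 1/12.1 = 0.0826
θ = arctan(0.0826) = 4.72°

4.7°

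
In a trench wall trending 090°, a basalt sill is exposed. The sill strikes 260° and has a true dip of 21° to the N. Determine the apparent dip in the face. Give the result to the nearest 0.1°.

3.8°

Angle between strike (260°) and section (090°): β = 10°.
tan(apparent dip) = tan 21° · sin 10° = 0.0667
α = arctan(0.0667) = 3.81°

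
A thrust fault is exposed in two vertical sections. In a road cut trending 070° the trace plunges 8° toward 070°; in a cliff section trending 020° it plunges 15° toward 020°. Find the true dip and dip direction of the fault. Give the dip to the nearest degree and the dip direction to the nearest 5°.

Each apparent-dip line lies in the plane. As unit vectors (x east, y north, z up), v₁ plunges 8°→070° and v₂ plunges 15°→020°.
The plane normal is n = v₁ × v₂ ∝ (0.039, 0.195, 0.733).
Dip δ = arctan(|n_h|/n_z) = arctan(0.199/0.733) = 15.2°.
Dip direction = azimuth of (n_x, n_y) = atan2(0.039, 0.195) = 11°.

true dip 15°, dip direction 010°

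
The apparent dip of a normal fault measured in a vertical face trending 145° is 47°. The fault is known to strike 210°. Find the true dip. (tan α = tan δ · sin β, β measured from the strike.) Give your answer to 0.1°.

49.8°

The section is 65° from the strike.
tan δ = tan α / sin β = tan 47° / sin 65° = 1.0724 / 0.9063 = 1.1832
true dip = arctan 1.1832 = 49.80°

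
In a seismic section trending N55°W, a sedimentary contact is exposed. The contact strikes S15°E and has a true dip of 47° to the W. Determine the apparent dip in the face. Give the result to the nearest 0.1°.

34.6°

Angle between strike (S15°E) and section (N55°W): β = 40°.
tan(apparent dip) = tan 47° · sin 40° = 0.6893
α = arctan(0.6893) = 34.58°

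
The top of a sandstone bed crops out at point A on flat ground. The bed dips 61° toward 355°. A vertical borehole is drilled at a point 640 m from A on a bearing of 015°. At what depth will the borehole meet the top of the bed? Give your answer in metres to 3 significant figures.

1080 m

The hole lies 20° from the dip direction, so the down-dip offset is 640 × cos 20° = 601.40 m.
Depth = down-dip offset × tan(dip) = 601.40 × tan 61° = 601.40 × 1.8040
Depth = 1084.96 m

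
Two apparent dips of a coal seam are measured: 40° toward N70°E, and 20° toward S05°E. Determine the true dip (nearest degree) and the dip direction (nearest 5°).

true dip 46°, dip direction 105°

The two traces are lines in the plane: v₁ = (sin 70°·cos 40°, cos 70°·cos 40°, −sin 40°), v₂ = (sin 175°·cos 20°, cos 175°·cos 20°, −sin 20°).
Cross product v₁ × v₂ gives the pole to the plane: n ∝ (0.691, -0.194, 0.695).
True dip = arccos(n_z / |n|) = arccos(0.6957) = 45.9°.
Dip direction = atan2(0.691, -0.194) = 106° (azimuth of n's horizontal projection).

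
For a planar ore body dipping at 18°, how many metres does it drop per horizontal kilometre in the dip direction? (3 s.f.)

325 m

drop per km = 1000 × tan 18° = 1000 × 0.3249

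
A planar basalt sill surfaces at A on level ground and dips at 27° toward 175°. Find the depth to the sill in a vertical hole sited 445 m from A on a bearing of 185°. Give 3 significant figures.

223 m

The hole lies 10° from the dip direction, so the down-dip offset is 445 × cos 10° = 438.24 m.
Depth = down-dip offset × tan(dip) = 438.24 × tan 27° = 438.24 × 0.5095
Depth = 223.29 m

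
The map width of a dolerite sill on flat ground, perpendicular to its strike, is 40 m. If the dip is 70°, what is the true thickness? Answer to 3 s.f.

True thickness t = w · sin(dip) = 40 × sin 70°
t = 40 × 0.9397 = 37.588 m

37.6 m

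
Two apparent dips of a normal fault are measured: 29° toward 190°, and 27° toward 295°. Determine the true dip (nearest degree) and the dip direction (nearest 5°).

true dip 41°, dip direction 240°

Represent each trace as a vector plunging at its apparent dip toward its trend (east-north-up frame): v₁ = (-0.152, -0.861, -0.485), v₂ = (-0.808, 0.377, -0.454).
n = v₁ × v₂ = (-0.574, -0.323, 0.753) (taken with n_z > 0).
tan δ = √(n_x²+n_y²)/n_z = 0.658/0.753, so δ = 41.2°.
Dip direction = azimuth of (n_x, n_y) = atan2(-0.574, -0.323) = 241°.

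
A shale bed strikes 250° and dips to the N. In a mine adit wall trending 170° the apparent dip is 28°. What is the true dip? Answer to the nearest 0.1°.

28.4°

β = acute angle between strike 250° and section 170° = 80°.
tan δ = tan α / sin β = tan 28° / sin 80° = 0.5317 / 0.9848 = 0.5399
true dip = arctan 0.5399 = 28.37°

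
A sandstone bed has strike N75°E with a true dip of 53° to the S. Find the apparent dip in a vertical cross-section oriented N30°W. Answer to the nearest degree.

The strike is N75°E and the section trends N30°W; the acute angle between them is β = 75°.
tan(apparent dip) = tan 53° · sin 75° = 1.2818
apparent dip = arctan 1.2818 = 52.04°

52°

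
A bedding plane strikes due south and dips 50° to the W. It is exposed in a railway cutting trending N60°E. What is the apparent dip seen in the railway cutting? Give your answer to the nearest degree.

46°

The strike is due south and the section trends N60°E; the acute angle between them is β = 60°.
tan α = tan 50° × sin 60° = 1.1918 × 0.8660 = 1.0321
apparent dip = arctan 1.0321 = 45.90°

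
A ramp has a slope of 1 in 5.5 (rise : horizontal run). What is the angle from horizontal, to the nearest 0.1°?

10.3°

tan θ = 1/5.5 = 0.1818
θ = arctan(0.1818) = 10.30°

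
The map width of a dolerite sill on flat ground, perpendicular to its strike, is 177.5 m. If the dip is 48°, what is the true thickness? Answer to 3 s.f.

132 m

True thickness t = w · sin(dip) = 177.5 × sin 48°
t = 177.5 × 0.7431 = 131.908 m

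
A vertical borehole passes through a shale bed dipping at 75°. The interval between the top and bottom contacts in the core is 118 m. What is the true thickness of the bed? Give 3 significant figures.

30.5 m

True thickness t = h · cos(dip) = 118 × cos 75°
t = 118 × 0.2588 = 30.541 m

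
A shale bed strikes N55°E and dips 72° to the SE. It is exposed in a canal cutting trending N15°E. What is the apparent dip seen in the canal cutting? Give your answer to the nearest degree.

The section lies 40° from the strike.
tan(apparent dip) = tan 72° · sin 40° = 1.9783
apparent dip = arctan 1.9783 = 63.18°

63°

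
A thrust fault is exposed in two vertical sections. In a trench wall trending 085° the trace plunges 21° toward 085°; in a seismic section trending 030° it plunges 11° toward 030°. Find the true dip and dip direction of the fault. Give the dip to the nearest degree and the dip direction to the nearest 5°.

true dip 21°, dip direction 090°

Represent each trace as a vector plunging at its apparent dip toward its trend (east-north-up frame): v₁ = (0.930, 0.081, -0.358), v₂ = (0.491, 0.850, -0.191).
n = v₁ × v₂ = (0.289, 0.002, 0.751) (taken with n_z > 0).
Dip δ = arctan(|n_h|/n_z) = arctan(0.289/0.751) = 21.1°.
Dip direction = azimuth of (n_x, n_y) = atan2(0.289, 0.002) = 90°.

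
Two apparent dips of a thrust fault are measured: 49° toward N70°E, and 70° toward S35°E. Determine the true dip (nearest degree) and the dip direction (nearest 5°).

Represent each trace as a vector plunging at its apparent dip toward its trend (east-north-up frame): v₁ = (0.616, 0.224, -0.755), v₂ = (0.196, -0.280, -0.940).
n = v₁ × v₂ = (0.422, -0.431, 0.217) (taken with n_z > 0).
True dip = arccos(n_z / |n|) = arccos(0.3380) = 70.2°.
The horizontal component of n points toward azimuth atan2(n_x, n_y) = 136°, the dip direction.

true dip 70°, dip direction 135°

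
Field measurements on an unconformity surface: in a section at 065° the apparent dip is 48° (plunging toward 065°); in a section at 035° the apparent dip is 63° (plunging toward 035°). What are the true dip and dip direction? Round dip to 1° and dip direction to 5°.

Each apparent-dip line lies in the plane. As unit vectors (x east, y north, z up), v₁ plunges 48°→065° and v₂ plunges 63°→035°.
Cross product v₁ × v₂ gives the pole to the plane: n ∝ (0.024, 0.347, 0.152).
tan δ = √(n_x²+n_y²)/n_z = 0.348/0.152, so δ = 66.4°.
Dip direction = azimuth of (n_x, n_y) = atan2(0.024, 0.347) = 4°.

true dip 66°, dip direction 005°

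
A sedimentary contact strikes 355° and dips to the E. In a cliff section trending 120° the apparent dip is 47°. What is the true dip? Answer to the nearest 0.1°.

The section is 55° from the strike.
tan(true dip) = tan 47° / sin 55° = 1.3091
true dip = arctan 1.3091 = 52.62°

52.6°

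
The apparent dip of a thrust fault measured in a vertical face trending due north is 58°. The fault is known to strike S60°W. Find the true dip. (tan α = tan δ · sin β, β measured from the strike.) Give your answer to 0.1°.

61.6°

β = acute angle between strike S60°W and section due north = 60°.
tan(true dip) = tan 58° / sin 60° = 1.8479
δ = arctan(1.8479) = 61.58°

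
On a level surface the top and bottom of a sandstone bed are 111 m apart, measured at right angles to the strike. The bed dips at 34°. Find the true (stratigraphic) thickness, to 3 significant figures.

True thickness t = w · sin(dip) = 111 × sin 34°
t = 111 × 0.5592 = 62.070 m

62.1 m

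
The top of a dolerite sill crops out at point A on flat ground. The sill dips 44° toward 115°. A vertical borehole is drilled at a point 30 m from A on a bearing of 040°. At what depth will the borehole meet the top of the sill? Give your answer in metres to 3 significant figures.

7.50 m

The hole lies 75° from the dip direction, so the down-dip offset is 30 × cos 75° = 7.76 m.
Depth = down-dip offset × tan(dip) = 7.76 × tan 44° = 7.76 × 0.9657
Depth = 7.50 m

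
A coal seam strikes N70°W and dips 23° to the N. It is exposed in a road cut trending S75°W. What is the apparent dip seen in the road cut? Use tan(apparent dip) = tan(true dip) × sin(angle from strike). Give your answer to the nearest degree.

The section lies 35° from the strike.
tan α = tan 23° × sin 35° = 0.4245 × 0.5736 = 0.2435
apparent dip = arctan 0.2435 = 13.68°

14°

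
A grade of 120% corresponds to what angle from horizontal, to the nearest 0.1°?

50.2°

tan θ = 120/100 = 1.2000
θ = arctan(1.2000) = 50.19°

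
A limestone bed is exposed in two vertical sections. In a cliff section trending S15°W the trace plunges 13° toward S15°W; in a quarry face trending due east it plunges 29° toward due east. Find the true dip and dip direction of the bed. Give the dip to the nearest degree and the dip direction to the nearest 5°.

The two traces are lines in the plane: v₁ = (sin 195°·cos 13°, cos 195°·cos 13°, −sin 13°), v₂ = (sin 90°·cos 29°, cos 90°·cos 29°, −sin 29°).
n = v₁ × v₂ = (0.456, -0.319, 0.823) (taken with n_z > 0).
Dip δ = arctan(|n_h|/n_z) = arctan(0.557/0.823) = 34.1°.
Dip direction = azimuth of (n_x, n_y) = atan2(0.456, -0.319) = 125°.

true dip 34°, dip direction 125°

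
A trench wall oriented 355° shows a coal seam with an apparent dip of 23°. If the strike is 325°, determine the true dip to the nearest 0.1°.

β = acute angle between strike 325° and section 355° = 30°.
tan(true dip) = tan 23° / sin 30° = 0.8489
δ = arctan(0.8489) = 40.33°

40.3°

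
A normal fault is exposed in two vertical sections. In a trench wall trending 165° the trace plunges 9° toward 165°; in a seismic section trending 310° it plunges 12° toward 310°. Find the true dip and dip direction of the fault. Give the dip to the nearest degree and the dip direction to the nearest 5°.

true dip 32°, dip direction 240°

Represent each trace as a vector plunging at its apparent dip toward its trend (east-north-up frame): v₁ = (0.256, -0.954, -0.156), v₂ = (-0.749, 0.629, -0.208).
Cross product v₁ × v₂ gives the pole to the plane: n ∝ (-0.297, -0.170, 0.554).
True dip = arccos(n_z / |n|) = arccos(0.8509) = 31.7°.
Dip direction = azimuth of (n_x, n_y) = atan2(-0.297, -0.170) = 240°.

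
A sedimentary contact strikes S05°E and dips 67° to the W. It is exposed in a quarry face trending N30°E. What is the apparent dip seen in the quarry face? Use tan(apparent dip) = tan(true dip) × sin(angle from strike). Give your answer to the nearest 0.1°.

53.5°

Angle between strike (S05°E) and section (N30°E): β = 35°.
tan(apparent dip) = tan 67° · sin 35° = 1.3513
apparent dip = arctan 1.3513 = 53.50°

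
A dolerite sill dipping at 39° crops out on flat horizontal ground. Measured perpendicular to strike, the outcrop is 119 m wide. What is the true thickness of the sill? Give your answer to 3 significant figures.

True thickness t = w · sin(dip) = 119 × sin 39°
t = 119 × 0.6293 = 74.889 m

74.9 m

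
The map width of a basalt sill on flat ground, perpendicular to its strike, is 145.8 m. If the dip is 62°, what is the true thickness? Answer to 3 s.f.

True thickness t = w · sin(dip) = 145.8 × sin 62°
t = 145.8 × 0.8829 = 128.734 m

129 m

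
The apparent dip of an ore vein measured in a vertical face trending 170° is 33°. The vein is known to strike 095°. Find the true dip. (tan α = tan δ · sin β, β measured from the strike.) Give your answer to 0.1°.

β = acute angle between strike 095° and section 170° = 75°.
tan(true dip) = tan 33° / sin 75° = 0.6723
δ = arctan(0.6723) = 33.91°

33.9°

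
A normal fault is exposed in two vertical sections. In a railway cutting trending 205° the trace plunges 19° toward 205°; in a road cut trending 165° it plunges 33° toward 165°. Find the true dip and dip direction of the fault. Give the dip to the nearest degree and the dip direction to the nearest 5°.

Each apparent-dip line lies in the plane. As unit vectors (x east, y north, z up), v₁ plunges 19°→205° and v₂ plunges 33°→165°.
Cross product v₁ × v₂ gives the pole to the plane: n ∝ (0.203, -0.288, 0.510).
True dip = arccos(n_z / |n|) = arccos(0.8224) = 34.7°.
Dip direction = atan2(0.203, -0.288) = 145° (azimuth of n's horizontal projection).

true dip 35°, dip direction 145°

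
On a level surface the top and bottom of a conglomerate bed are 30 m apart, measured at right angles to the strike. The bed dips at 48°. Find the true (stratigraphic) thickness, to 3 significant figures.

22.3 m

True thickness t = w · sin(dip) = 30 × sin 48°
t = 30 × 0.7431 = 22.294 m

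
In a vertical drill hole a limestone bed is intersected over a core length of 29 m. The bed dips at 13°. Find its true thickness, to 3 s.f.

True thickness t = h · cos(dip) = 29 × cos 13°
t = 29 × 0.9744 = 28.257 m

28.3 m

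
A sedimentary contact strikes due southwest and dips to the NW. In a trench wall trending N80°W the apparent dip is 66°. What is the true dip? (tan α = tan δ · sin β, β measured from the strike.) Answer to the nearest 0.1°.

70.0°

The section is 55° from the strike.
tan(true dip) = tan 66° / sin 55° = 2.7419
δ = arctan(2.7419) = 69.96°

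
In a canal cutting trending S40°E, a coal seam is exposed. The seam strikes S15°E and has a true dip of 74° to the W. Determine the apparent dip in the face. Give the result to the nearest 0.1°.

55.8°

Angle between strike (S15°E) and section (S40°E): β = 25°.
tan(apparent dip) = tan 74° · sin 25° = 1.4738
α = arctan(1.4738) = 55.84°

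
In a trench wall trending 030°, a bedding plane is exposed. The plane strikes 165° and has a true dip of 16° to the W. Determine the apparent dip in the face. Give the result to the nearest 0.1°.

11.5°

The strike is 165° and the section trends 030°; the acute angle between them is β = 45°.
tan(apparent dip) = tan 16° · sin 45° = 0.2028
apparent dip = arctan 0.2028 = 11.46°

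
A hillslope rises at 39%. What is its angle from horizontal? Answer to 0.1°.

21.3°

tan θ = 39/100 = 0.3900
θ = arctan(0.3900) = 21.31°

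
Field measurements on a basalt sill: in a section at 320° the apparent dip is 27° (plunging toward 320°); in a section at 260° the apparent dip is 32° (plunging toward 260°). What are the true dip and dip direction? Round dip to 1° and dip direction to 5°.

true dip 34°, dip direction 280°

The two traces are lines in the plane: v₁ = (sin 320°·cos 27°, cos 320°·cos 27°, −sin 27°), v₂ = (sin 260°·cos 32°, cos 260°·cos 32°, −sin 32°).
Cross product v₁ × v₂ gives the pole to the plane: n ∝ (-0.429, 0.076, 0.654).
tan δ = √(n_x²+n_y²)/n_z = 0.435/0.654, so δ = 33.6°.
Dip direction = azimuth of (n_x, n_y) = atan2(-0.429, 0.076) = 280°.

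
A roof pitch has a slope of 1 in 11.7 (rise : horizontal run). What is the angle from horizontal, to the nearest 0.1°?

tan θ = 1/11.7 = 0.0855
θ = arctan(0.0855) = 4.89°

4.9°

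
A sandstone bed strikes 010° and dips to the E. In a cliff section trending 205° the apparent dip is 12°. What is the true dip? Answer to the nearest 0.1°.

The section is 15° from the strike.
tan δ = tan α / sin β = tan 12° / sin 15° = 0.2126 / 0.2588 = 0.8213
true dip = arctan 0.8213 = 39.39°

39.4°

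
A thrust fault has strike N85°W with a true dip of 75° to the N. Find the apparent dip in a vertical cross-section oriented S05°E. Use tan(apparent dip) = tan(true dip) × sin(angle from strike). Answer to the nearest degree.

75°

Angle between strike (N85°W) and section (S05°E): β = 80°.
tan α = tan 75° × sin 80° = 3.7321 × 0.9848 = 3.6754
α = arctan(3.6754) = 74.78°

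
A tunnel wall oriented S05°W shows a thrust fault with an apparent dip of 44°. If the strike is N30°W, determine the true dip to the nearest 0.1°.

The section is 35° from the strike.
tan δ = tan α / sin β = tan 44° / sin 35° = 0.9657 / 0.5736 = 1.6836
true dip = arctan 1.6836 = 59.29°

59.3°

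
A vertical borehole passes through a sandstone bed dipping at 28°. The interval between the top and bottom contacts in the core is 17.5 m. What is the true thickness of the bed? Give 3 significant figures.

True thickness t = h · cos(dip) = 17.5 × cos 28°
t = 17.5 × 0.8829 = 15.452 m

15.5 m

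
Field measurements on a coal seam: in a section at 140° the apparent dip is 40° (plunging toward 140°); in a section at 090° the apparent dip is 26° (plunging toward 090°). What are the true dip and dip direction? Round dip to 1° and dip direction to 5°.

true dip 40°, dip direction 145°

Each apparent-dip line lies in the plane. As unit vectors (x east, y north, z up), v₁ plunges 40°→140° and v₂ plunges 26°→090°.
Cross product v₁ × v₂ gives the pole to the plane: n ∝ (0.257, -0.362, 0.527).
True dip = arccos(n_z / |n|) = arccos(0.7650) = 40.1°.
Dip direction = azimuth of (n_x, n_y) = atan2(0.257, -0.362) = 145°.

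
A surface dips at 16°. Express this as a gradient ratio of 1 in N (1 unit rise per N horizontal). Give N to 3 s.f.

1 in 3.49

1 : N means tan θ = 1/N, so N = 1/tan 16° = 1/0.2867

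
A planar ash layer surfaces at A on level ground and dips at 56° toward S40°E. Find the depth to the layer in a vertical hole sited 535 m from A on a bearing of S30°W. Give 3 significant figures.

271 m

The hole lies 70° from the dip direction, so the down-dip offset is 535 × cos 70° = 182.98 m.
Depth = down-dip offset × tan(dip) = 182.98 × tan 56° = 182.98 × 1.4826
Depth = 271.28 m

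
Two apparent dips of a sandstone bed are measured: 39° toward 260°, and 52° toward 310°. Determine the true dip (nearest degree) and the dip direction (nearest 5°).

Represent each trace as a vector plunging at its apparent dip toward its trend (east-north-up frame): v₁ = (-0.765, -0.135, -0.629), v₂ = (-0.472, 0.396, -0.788).
The plane normal is n = v₁ × v₂ ∝ (-0.355, 0.306, 0.367).
Dip δ = arctan(|n_h|/n_z) = arctan(0.469/0.367) = 52.0°.
Dip direction = atan2(-0.355, 0.306) = 311° (azimuth of n's horizontal projection).

true dip 52°, dip direction 310°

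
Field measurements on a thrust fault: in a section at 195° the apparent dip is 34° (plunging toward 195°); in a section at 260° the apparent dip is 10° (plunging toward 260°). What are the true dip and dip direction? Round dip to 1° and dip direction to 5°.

true dip 34°, dip direction 185°

Each apparent-dip line lies in the plane. As unit vectors (x east, y north, z up), v₁ plunges 34°→195° and v₂ plunges 10°→260°.
n = v₁ × v₂ = (-0.043, -0.505, 0.740) (taken with n_z > 0).
tan δ = √(n_x²+n_y²)/n_z = 0.507/0.740, so δ = 34.4°.
Dip direction = azimuth of (n_x, n_y) = atan2(-0.043, -0.505) = 185°.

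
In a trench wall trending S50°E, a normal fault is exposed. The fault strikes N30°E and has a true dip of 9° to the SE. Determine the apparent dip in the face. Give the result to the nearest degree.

9°

Angle between strike (N30°E) and section (S50°E): β = 80°.
tan(apparent dip) = tan 9° · sin 80° = 0.1560
apparent dip = arctan 0.1560 = 8.87°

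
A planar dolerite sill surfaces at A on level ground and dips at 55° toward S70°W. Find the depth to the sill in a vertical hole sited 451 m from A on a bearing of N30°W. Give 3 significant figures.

The hole lies 80° from the dip direction, so the down-dip offset is 451 × cos 80° = 78.32 m.
Depth = down-dip offset × tan(dip) = 78.32 × tan 55° = 78.32 × 1.4281
Depth = 111.85 m

112 m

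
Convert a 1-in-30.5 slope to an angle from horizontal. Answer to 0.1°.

tan θ = 1/30.5 = 0.0328
θ = arctan(0.0328) = 1.88°

1.9°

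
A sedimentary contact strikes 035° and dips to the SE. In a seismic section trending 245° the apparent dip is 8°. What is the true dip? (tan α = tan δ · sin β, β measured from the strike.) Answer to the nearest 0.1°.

The section is 30° from the strike.
tan(true dip) = tan 8° / sin 30° = 0.2811
true dip = arctan 0.2811 = 15.70°

15.7°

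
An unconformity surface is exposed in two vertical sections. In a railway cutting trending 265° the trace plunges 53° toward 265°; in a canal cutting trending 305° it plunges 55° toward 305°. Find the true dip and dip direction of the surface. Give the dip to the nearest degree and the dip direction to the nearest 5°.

The two traces are lines in the plane: v₁ = (sin 265°·cos 53°, cos 265°·cos 53°, −sin 53°), v₂ = (sin 305°·cos 55°, cos 305°·cos 55°, −sin 55°).
Cross product v₁ × v₂ gives the pole to the plane: n ∝ (-0.306, 0.116, 0.222).
Dip δ = arctan(|n_h|/n_z) = arctan(0.327/0.222) = 55.8°.
Dip direction = atan2(-0.306, 0.116) = 291° (azimuth of n's horizontal projection).

true dip 56°, dip direction 290°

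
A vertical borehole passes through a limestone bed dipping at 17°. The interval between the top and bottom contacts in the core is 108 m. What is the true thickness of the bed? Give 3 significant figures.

103 m

True thickness t = h · cos(dip) = 108 × cos 17°
t = 108 × 0.9563 = 103.281 m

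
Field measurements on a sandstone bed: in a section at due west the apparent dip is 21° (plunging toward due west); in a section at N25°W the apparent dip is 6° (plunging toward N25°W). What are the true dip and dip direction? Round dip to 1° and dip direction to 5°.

true dip 21°, dip direction 260°

The two traces are lines in the plane: v₁ = (sin 270°·cos 21°, cos 270°·cos 21°, −sin 21°), v₂ = (sin 335°·cos 6°, cos 335°·cos 6°, −sin 6°).
The plane normal is n = v₁ × v₂ ∝ (-0.323, -0.053, 0.841).
True dip = arccos(n_z / |n|) = arccos(0.9320) = 21.3°.
Dip direction = azimuth of (n_x, n_y) = atan2(-0.323, -0.053) = 261°.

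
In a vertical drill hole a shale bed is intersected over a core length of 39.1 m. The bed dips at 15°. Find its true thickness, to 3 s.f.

True thickness t = h · cos(dip) = 39.1 × cos 15°
t = 39.1 × 0.9659 = 37.768 m

37.8 m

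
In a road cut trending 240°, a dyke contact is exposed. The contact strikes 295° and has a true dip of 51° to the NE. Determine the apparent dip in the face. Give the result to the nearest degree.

45°

The strike is 295° and the section trends 240°; the acute angle between them is β = 55°.
tan α = tan 51° × sin 55° = 1.2349 × 0.8192 = 1.0116
α = arctan(1.0116) = 45.33°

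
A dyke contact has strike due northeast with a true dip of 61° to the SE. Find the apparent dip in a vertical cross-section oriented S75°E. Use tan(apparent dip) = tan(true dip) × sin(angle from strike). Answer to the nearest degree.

57°

Angle between strike (due northeast) and section (S75°E): β = 60°.
tan α = tan 61° × sin 60° = 1.8040 × 0.8660 = 1.5624
apparent dip = arctan 1.5624 = 57.38°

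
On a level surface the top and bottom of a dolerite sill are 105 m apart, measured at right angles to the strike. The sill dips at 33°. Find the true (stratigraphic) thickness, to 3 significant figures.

True thickness t = w · sin(dip) = 105 × sin 33°
t = 105 × 0.5446 = 57.187 m

57.2 m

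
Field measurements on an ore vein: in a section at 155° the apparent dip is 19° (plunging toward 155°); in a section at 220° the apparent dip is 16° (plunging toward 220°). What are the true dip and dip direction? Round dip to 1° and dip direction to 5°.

The two traces are lines in the plane: v₁ = (sin 155°·cos 19°, cos 155°·cos 19°, −sin 19°), v₂ = (sin 220°·cos 16°, cos 220°·cos 16°, −sin 16°).
n = v₁ × v₂ = (0.004, -0.311, 0.824) (taken with n_z > 0).
tan δ = √(n_x²+n_y²)/n_z = 0.311/0.824, so δ = 20.7°.
Dip direction = atan2(0.004, -0.311) = 179° (azimuth of n's horizontal projection).

true dip 21°, dip direction 180°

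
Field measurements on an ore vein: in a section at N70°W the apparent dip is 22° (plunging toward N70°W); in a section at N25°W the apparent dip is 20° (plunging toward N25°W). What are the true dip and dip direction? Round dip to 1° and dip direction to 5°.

Each apparent-dip line lies in the plane. As unit vectors (x east, y north, z up), v₁ plunges 22°→N70°W and v₂ plunges 20°→N25°W.
The plane normal is n = v₁ × v₂ ∝ (-0.211, 0.149, 0.616).
Dip δ = arctan(|n_h|/n_z) = arctan(0.258/0.616) = 22.7°.
Dip direction = atan2(-0.211, 0.149) = 305° (azimuth of n's horizontal projection).

true dip 23°, dip direction 305°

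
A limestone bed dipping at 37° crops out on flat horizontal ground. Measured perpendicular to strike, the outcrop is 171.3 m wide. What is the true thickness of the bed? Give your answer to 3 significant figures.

103 m

True thickness t = w · sin(dip) = 171.3 × sin 37°
t = 171.3 × 0.6018 = 103.091 m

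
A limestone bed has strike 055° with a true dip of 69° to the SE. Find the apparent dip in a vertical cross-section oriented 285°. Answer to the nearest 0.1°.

63.4°

The section lies 50° from the strike.
tan(apparent dip) = tan 69° · sin 50° = 1.9956
apparent dip = arctan 1.9956 = 63.38°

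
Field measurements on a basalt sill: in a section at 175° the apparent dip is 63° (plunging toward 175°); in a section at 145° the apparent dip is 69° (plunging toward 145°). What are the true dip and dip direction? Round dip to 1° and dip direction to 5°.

true dip 69°, dip direction 130°

The two traces are lines in the plane: v₁ = (sin 175°·cos 63°, cos 175°·cos 63°, −sin 63°), v₂ = (sin 145°·cos 69°, cos 145°·cos 69°, −sin 69°).
n = v₁ × v₂ = (0.161, -0.146, 0.081) (taken with n_z > 0).
tan δ = √(n_x²+n_y²)/n_z = 0.217/0.081, so δ = 69.5°.
Dip direction = azimuth of (n_x, n_y) = atan2(0.161, -0.146) = 132°.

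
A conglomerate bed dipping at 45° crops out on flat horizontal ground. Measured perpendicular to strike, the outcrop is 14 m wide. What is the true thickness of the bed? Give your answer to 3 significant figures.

9.90 m

True thickness t = w · sin(dip) = 14 × sin 45°
t = 14 × 0.7071 = 9.899 m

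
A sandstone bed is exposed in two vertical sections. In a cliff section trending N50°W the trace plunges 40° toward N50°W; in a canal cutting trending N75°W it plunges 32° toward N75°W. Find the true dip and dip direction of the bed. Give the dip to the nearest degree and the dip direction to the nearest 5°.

Each apparent-dip line lies in the plane. As unit vectors (x east, y north, z up), v₁ plunges 40°→N50°W and v₂ plunges 32°→N75°W.
Cross product v₁ × v₂ gives the pole to the plane: n ∝ (-0.120, 0.216, 0.275).
tan δ = √(n_x²+n_y²)/n_z = 0.247/0.275, so δ = 41.9°.
The horizontal component of n points toward azimuth atan2(n_x, n_y) = 331°, the dip direction.

true dip 42°, dip direction 330°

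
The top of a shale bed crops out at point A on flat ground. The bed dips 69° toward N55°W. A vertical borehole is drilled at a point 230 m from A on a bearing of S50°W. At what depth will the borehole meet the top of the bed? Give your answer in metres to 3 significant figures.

The hole lies 75° from the dip direction, so the down-dip offset is 230 × cos 75° = 59.53 m.
Depth = down-dip offset × tan(dip) = 59.53 × tan 69° = 59.53 × 2.6051
Depth = 155.08 m

155 m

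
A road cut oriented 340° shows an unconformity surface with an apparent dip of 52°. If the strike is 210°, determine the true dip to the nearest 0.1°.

β = acute angle between strike 210° and section 340° = 50°.
tan(true dip) = tan 52° / sin 50° = 1.6708
δ = arctan(1.6708) = 59.10°

59.1°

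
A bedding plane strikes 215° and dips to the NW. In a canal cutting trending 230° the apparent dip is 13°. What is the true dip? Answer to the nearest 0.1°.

β = acute angle between strike 215° and section 230° = 15°.
tan δ = tan α / sin β = tan 13° / sin 15° = 0.2309 / 0.2588 = 0.8920
δ = arctan(0.8920) = 41.73°

41.7°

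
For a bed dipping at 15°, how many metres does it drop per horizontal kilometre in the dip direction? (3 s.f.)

drop per km = 1000 × tan 15° = 1000 × 0.2679

268 m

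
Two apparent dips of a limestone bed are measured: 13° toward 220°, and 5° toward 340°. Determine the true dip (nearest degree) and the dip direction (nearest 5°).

true dip 18°, dip direction 265°

Represent each trace as a vector plunging at its apparent dip toward its trend (east-north-up frame): v₁ = (-0.626, -0.746, -0.225), v₂ = (-0.341, 0.936, -0.087).
n = v₁ × v₂ = (-0.276, -0.022, 0.841) (taken with n_z > 0).
tan δ = √(n_x²+n_y²)/n_z = 0.277/0.841, so δ = 18.2°.
Dip direction = atan2(-0.276, -0.022) = 265° (azimuth of n's horizontal projection).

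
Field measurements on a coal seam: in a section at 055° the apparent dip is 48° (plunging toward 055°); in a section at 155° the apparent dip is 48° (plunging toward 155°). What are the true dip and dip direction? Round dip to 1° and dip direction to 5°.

true dip 60°, dip direction 105°

Represent each trace as a vector plunging at its apparent dip toward its trend (east-north-up frame): v₁ = (0.548, 0.384, -0.743), v₂ = (0.283, -0.606, -0.743).
Cross product v₁ × v₂ gives the pole to the plane: n ∝ (0.736, -0.197, 0.441).
Dip δ = arctan(|n_h|/n_z) = arctan(0.762/0.441) = 59.9°.
Dip direction = azimuth of (n_x, n_y) = atan2(0.736, -0.197) = 105°.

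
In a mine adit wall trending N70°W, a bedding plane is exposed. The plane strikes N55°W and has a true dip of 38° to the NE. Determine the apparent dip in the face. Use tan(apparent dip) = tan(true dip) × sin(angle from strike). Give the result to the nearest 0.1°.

11.4°

The section lies 15° from the strike.
tan(apparent dip) = tan 38° · sin 15° = 0.2022
apparent dip = arctan 0.2022 = 11.43°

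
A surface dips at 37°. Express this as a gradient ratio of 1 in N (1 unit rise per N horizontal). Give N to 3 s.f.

1 in 1.33

1 : N means tan θ = 1/N, so N = 1/tan 37° = 1/0.7536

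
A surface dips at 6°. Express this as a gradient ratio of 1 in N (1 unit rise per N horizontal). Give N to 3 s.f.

1 : N means tan θ = 1/N, so N = 1/tan 6° = 1/0.1051

1 in 9.51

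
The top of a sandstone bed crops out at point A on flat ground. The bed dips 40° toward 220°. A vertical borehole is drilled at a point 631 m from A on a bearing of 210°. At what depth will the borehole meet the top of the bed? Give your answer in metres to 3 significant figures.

The hole lies 10° from the dip direction, so the down-dip offset is 631 × cos 10° = 621.41 m.
Depth = down-dip offset × tan(dip) = 621.41 × tan 40° = 621.41 × 0.8391
Depth = 521.43 m

521 m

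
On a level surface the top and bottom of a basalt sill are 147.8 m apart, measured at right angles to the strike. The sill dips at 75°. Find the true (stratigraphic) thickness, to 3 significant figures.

143 m

True thickness t = w · sin(dip) = 147.8 × sin 75°
t = 147.8 × 0.9659 = 142.764 m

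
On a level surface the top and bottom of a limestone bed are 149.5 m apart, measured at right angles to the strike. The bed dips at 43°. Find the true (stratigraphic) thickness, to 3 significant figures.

102 m

True thickness t = w · sin(dip) = 149.5 × sin 43°
t = 149.5 × 0.6820 = 101.959 m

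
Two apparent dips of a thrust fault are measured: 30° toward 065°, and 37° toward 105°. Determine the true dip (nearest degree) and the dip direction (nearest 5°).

true dip 37°, dip direction 105°

Each apparent-dip line lies in the plane. As unit vectors (x east, y north, z up), v₁ plunges 30°→065° and v₂ plunges 37°→105°.
n = v₁ × v₂ = (0.324, -0.087, 0.445) (taken with n_z > 0).
True dip = arccos(n_z / |n|) = arccos(0.7986) = 37.0°.
Dip direction = azimuth of (n_x, n_y) = atan2(0.324, -0.087) = 105°.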